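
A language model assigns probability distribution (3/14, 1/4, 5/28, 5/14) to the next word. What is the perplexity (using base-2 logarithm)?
3.8653

Perplexity is 2^H (or exp(H) for natural log).

First, H = -Σ p log p = 1.9506 bits
Perplexity = 2^1.9506 = 3.8653

Interpretation: The model's uncertainty is equivalent to choosing uniformly among 3.9 options.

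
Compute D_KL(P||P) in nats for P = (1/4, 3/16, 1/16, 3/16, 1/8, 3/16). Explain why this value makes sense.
0.0000 nats

KL divergence satisfies the Gibbs inequality: D_KL(P||Q) ≥ 0 for all distributions P, Q.

D_KL(P||Q) = Σ p(x) log(p(x)/q(x))
Each term is p(x) × log_e(p(x)/p(x)) = p(x) × log_e(1) = 0, so the sum is 0.
D_KL(P||Q) = 0.0000 nats

When P = Q, the KL divergence is exactly 0, as there is no 'divergence' between identical distributions.

This non-negativity is a fundamental property: relative entropy cannot be negative because it measures how different Q is from P.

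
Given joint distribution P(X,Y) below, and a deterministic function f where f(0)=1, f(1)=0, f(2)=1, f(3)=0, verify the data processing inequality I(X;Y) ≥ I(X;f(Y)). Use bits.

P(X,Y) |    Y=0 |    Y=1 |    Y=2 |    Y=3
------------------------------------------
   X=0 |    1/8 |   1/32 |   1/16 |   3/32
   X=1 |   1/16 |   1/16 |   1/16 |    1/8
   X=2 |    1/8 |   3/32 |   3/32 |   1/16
I(X;Y) = 0.0593, I(X;f(Y)) = 0.0229, inequality holds: 0.0593 ≥ 0.0229

Data Processing Inequality: For any Markov chain X → Y → Z, we have I(X;Y) ≥ I(X;Z).

Here Z = f(Y) is a deterministic function of Y, forming X → Y → Z.

Original I(X;Y) = 0.0593 bits

After applying f:
P(X,Z) where Z=f(Y):
- P(X,Z=0) = P(X,Y=1) + P(X,Y=3)
- P(X,Z=1) = P(X,Y=0) + P(X,Y=2)

I(X;Z) = I(X;f(Y)) = 0.0229 bits

Verification: 0.0593 ≥ 0.0229 ✓

Information cannot be created by processing; the function f can only lose information about X.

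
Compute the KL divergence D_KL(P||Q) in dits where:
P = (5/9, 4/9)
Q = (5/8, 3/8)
0.0044 dits

KL divergence: D_KL(P||Q) = Σ p(x) log(p(x)/q(x))

Computing term by term:
  x=0: 5/9 × log_10[(5/9)/(5/8)] = 5/9 × -0.0512 = -0.0284
  x=1: 4/9 × log_10[(4/9)/(3/8)] = 4/9 × 0.0738 = 0.0328

D_KL(P||Q) = 0.0044 dits

Note: KL divergence is always non-negative and equals 0 iff P = Q.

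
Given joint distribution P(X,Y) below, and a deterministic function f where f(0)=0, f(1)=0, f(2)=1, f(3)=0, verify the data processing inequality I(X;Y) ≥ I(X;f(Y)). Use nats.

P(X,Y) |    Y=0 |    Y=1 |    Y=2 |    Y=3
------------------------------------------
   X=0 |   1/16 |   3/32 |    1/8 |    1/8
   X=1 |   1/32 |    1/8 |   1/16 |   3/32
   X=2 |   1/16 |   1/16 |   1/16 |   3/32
I(X;Y) = 0.0228, I(X;f(Y)) = 0.0062, inequality holds: 0.0228 ≥ 0.0062

Data Processing Inequality: For any Markov chain X → Y → Z, we have I(X;Y) ≥ I(X;Z).

Here Z = f(Y) is a deterministic function of Y, forming X → Y → Z.

Original I(X;Y) = 0.0228 nats

After applying f:
P(X,Z) where Z=f(Y):
- P(X,Z=0) = P(X,Y=0) + P(X,Y=1) + P(X,Y=3)
- P(X,Z=1) = P(X,Y=2)

I(X;Z) = I(X;f(Y)) = 0.0062 nats

Verification: 0.0228 ≥ 0.0062 ✓

Information cannot be created by processing; the function f can only lose information about X.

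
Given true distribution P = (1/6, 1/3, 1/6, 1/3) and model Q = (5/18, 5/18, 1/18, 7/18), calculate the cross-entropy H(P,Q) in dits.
0.6241 dits

Cross-entropy: H(P,Q) = -Σ p(x) log q(x)

Alternatively: H(P,Q) = H(P) + D_KL(P||Q)
H(P) = 0.5775 dits
D_KL(P||Q) = 0.0466 dits

H(P,Q) = 0.5775 + 0.0466 = 0.6241 dits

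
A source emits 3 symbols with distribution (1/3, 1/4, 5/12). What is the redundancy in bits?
0.0304 bits

Redundancy measures how far a source is from maximum entropy:
R = H_max - H(X)

Maximum entropy for 3 symbols: H_max = log_2(3) = 1.5850 bits
Actual entropy: H(X) = 1.5546 bits
Redundancy: R = 1.5850 - 1.5546 = 0.0304 bits

This redundancy represents potential for compression: the source could be compressed by 0.0304 bits per symbol.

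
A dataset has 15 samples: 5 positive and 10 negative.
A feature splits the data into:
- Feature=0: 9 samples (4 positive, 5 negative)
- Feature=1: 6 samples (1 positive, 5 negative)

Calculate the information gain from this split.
0.0636 bits

Information Gain = H(Y) - H(Y|Feature)

Before split:
P(positive) = 5/15 = 0.3333
H(Y) = 0.9183 bits

After split:
Feature=0: H = 0.9911 bits (weight = 9/15)
Feature=1: H = 0.6500 bits (weight = 6/15)
H(Y|Feature) = (9/15)×0.9911 + (6/15)×0.6500 = 0.8547 bits

Information Gain = 0.9183 - 0.8547 = 0.0636 bits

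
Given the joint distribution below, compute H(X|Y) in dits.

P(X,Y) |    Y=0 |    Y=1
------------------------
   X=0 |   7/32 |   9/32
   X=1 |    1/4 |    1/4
0.3002 dits

Using the chain rule: H(X|Y) = H(X,Y) - H(Y)

First, compute H(X,Y) = 0.6004 dits

Marginal P(Y) = (15/32, 17/32)
H(Y) = 0.3002 dits

H(X|Y) = H(X,Y) - H(Y) = 0.6004 - 0.3002 = 0.3002 dits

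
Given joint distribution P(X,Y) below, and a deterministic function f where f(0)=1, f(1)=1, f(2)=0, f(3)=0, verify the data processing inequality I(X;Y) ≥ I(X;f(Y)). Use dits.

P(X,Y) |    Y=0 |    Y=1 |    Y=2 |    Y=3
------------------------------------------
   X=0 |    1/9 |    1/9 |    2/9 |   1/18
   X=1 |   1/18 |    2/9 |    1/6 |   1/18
I(X;Y) = 0.0140, I(X;f(Y)) = 0.0027, inequality holds: 0.0140 ≥ 0.0027

Data Processing Inequality: For any Markov chain X → Y → Z, we have I(X;Y) ≥ I(X;Z).

Here Z = f(Y) is a deterministic function of Y, forming X → Y → Z.

Original I(X;Y) = 0.0140 dits

After applying f:
P(X,Z) where Z=f(Y):
- P(X,Z=0) = P(X,Y=2) + P(X,Y=3)
- P(X,Z=1) = P(X,Y=0) + P(X,Y=1)

I(X;Z) = I(X;f(Y)) = 0.0027 dits

Verification: 0.0140 ≥ 0.0027 ✓

Information cannot be created by processing; the function f can only lose information about X.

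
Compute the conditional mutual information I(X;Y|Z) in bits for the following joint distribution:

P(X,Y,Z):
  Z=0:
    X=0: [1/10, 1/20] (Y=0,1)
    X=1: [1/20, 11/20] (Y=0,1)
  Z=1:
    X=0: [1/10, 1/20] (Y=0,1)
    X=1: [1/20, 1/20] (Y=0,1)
0.1604 bits

Conditional mutual information: I(X;Y|Z) = H(X|Z) + H(Y|Z) - H(X,Y|Z)

H(Z) = 0.8113
H(X,Z) = 1.5955 → H(X|Z) = 0.7842
H(Y,Z) = 1.5955 → H(Y|Z) = 0.7842
H(X,Y,Z) = 2.2192 → H(X,Y|Z) = 1.4080

I(X;Y|Z) = 0.7842 + 0.7842 - 1.4080 = 0.1604 bits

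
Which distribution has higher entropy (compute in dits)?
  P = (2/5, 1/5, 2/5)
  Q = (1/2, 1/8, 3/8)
P

Computing entropies in dits:
H(P) = 0.4581
H(Q) = 0.4231

Distribution P has higher entropy.

Intuition: The distribution closer to uniform (more spread out) has higher entropy.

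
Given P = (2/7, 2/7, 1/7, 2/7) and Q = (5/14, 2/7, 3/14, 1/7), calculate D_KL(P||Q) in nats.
0.0764 nats

KL divergence: D_KL(P||Q) = Σ p(x) log(p(x)/q(x))

Computing term by term:
  x=0: 2/7 × log_e[(2/7)/(5/14)] = 2/7 × -0.2231 = -0.0638
  x=1: 2/7 × log_e[(2/7)/(2/7)] = 2/7 × 0.0000 = 0.0000
  x=2: 1/7 × log_e[(1/7)/(3/14)] = 1/7 × -0.4055 = -0.0579
  x=3: 2/7 × log_e[(2/7)/(1/7)] = 2/7 × 0.6931 = 0.1980

D_KL(P||Q) = 0.0764 nats

Note: KL divergence is always non-negative and equals 0 iff P = Q.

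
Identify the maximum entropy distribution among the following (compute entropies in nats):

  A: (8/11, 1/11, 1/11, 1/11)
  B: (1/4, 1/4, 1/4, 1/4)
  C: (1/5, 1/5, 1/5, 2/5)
B

For a discrete distribution over n outcomes, entropy is maximized by the uniform distribution.

Computing entropies:
H(A) = 0.8856 nats
H(B) = 1.3863 nats
H(C) = 1.3322 nats

The uniform distribution (where all probabilities equal 1/4) achieves the maximum entropy of log_e(4) = 1.3863 nats.

Distribution B has the highest entropy.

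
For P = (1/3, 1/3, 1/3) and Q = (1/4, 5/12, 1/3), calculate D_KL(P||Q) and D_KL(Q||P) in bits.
D_KL(P||Q) = 0.0310, D_KL(Q||P) = 0.0304

KL divergence is not symmetric: D_KL(P||Q) ≠ D_KL(Q||P) in general.

D_KL(P||Q) = 0.0310 bits
D_KL(Q||P) = 0.0304 bits

No, they are not equal!

This asymmetry is why KL divergence is not a true distance metric.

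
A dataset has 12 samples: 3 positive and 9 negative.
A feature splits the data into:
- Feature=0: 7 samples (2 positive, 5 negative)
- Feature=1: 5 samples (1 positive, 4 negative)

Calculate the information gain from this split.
0.0070 bits

Information Gain = H(Y) - H(Y|Feature)

Before split:
P(positive) = 3/12 = 0.2500
H(Y) = 0.8113 bits

After split:
Feature=0: H = 0.8631 bits (weight = 7/12)
Feature=1: H = 0.7219 bits (weight = 5/12)
H(Y|Feature) = (7/12)×0.8631 + (5/12)×0.7219 = 0.8043 bits

Information Gain = 0.8113 - 0.8043 = 0.0070 bits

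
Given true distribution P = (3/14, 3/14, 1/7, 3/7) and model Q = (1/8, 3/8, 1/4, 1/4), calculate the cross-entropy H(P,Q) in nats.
1.4479 nats

Cross-entropy: H(P,Q) = -Σ p(x) log q(x)

Alternatively: H(P,Q) = H(P) + D_KL(P||Q)
H(P) = 1.3013 nats
D_KL(P||Q) = 0.1466 nats

H(P,Q) = 1.3013 + 0.1466 = 1.4479 nats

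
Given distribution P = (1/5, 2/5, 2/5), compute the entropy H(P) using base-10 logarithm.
0.4581 dits

Shannon entropy is H(X) = -Σ p(x) log p(x).

For P = (1/5, 2/5, 2/5):
H = -1/5 × log_10(1/5) -2/5 × log_10(2/5) -2/5 × log_10(2/5)
H = 0.4581 dits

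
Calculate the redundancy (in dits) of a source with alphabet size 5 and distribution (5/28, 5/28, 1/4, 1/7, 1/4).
0.0100 dits

Redundancy measures how far a source is from maximum entropy:
R = H_max - H(X)

Maximum entropy for 5 symbols: H_max = log_10(5) = 0.6990 dits
Actual entropy: H(X) = 0.6890 dits
Redundancy: R = 0.6990 - 0.6890 = 0.0100 dits

This redundancy represents potential for compression: the source could be compressed by 0.0100 dits per symbol.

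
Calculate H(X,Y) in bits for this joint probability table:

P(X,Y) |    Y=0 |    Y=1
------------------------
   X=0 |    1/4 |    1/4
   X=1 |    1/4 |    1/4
2.0000 bits

Joint entropy is H(X,Y) = -Σ_{x,y} p(x,y) log p(x,y).

Summing over all non-zero entries:
H(X,Y) = -[1/4·log_2(1/4) + 1/4·log_2(1/4) + 1/4·log_2(1/4) + 1/4·log_2(1/4)]
H(X,Y) = 2.0000 bits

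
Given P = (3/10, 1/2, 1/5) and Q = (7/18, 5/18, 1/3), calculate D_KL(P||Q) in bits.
0.1643 bits

KL divergence: D_KL(P||Q) = Σ p(x) log(p(x)/q(x))

Computing term by term:
  x=0: 3/10 × log_2[(3/10)/(7/18)] = 3/10 × -0.3744 = -0.1123
  x=1: 1/2 × log_2[(1/2)/(5/18)] = 1/2 × 0.8480 = 0.4240
  x=2: 1/5 × log_2[(1/5)/(1/3)] = 1/5 × -0.7370 = -0.1474

D_KL(P||Q) = 0.1643 bits

Note: KL divergence is always non-negative and equals 0 iff P = Q.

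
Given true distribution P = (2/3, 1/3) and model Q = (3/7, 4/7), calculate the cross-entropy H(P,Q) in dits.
0.3263 dits

Cross-entropy: H(P,Q) = -Σ p(x) log q(x)

Alternatively: H(P,Q) = H(P) + D_KL(P||Q)
H(P) = 0.2764 dits
D_KL(P||Q) = 0.0499 dits

H(P,Q) = 0.2764 + 0.0499 = 0.3263 dits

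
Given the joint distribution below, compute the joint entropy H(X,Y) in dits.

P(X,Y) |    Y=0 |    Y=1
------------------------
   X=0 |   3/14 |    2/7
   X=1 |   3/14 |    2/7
0.5976 dits

Joint entropy is H(X,Y) = -Σ_{x,y} p(x,y) log p(x,y).

Summing over all non-zero entries:
H(X,Y) = -[3/14·log_10(3/14) + 2/7·log_10(2/7) + 3/14·log_10(3/14) + 2/7·log_10(2/7)]
H(X,Y) = 0.5976 dits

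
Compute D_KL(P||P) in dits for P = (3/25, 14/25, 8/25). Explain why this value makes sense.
0.0000 dits

KL divergence satisfies the Gibbs inequality: D_KL(P||Q) ≥ 0 for all distributions P, Q.

D_KL(P||Q) = Σ p(x) log(p(x)/q(x))
Each term is p(x) × log_10(p(x)/p(x)) = p(x) × log_10(1) = 0, so the sum is 0.
D_KL(P||Q) = 0.0000 dits

When P = Q, the KL divergence is exactly 0, as there is no 'divergence' between identical distributions.

This non-negativity is a fundamental property: relative entropy cannot be negative because it measures how different Q is from P.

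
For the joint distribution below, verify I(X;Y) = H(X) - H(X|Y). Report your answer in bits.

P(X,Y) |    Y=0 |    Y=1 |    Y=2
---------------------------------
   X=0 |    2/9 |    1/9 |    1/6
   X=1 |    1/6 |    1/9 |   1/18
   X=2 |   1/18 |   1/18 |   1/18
I(X;Y) = 0.0308 bits

Mutual information has multiple equivalent forms:
- I(X;Y) = H(X) - H(X|Y)
- I(X;Y) = H(Y) - H(Y|X)
- I(X;Y) = H(X) + H(Y) - H(X,Y)

Computing all quantities:
H(X) = 1.4591, H(Y) = 1.5466, H(X,Y) = 2.9749
H(X|Y) = 1.4283, H(Y|X) = 1.5158

Verification:
H(X) - H(X|Y) = 1.4591 - 1.4283 = 0.0308
H(Y) - H(Y|X) = 1.5466 - 1.5158 = 0.0308
H(X) + H(Y) - H(X,Y) = 1.4591 + 1.5466 - 2.9749 = 0.0308

All forms give I(X;Y) = 0.0308 bits. ✓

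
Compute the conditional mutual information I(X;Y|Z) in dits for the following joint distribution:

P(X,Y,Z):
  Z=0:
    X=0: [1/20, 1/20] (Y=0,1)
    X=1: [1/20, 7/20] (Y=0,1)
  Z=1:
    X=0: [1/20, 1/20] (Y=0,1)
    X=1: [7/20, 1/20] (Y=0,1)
0.0262 dits

Conditional mutual information: I(X;Y|Z) = H(X|Z) + H(Y|Z) - H(X,Y|Z)

H(Z) = 0.3010
H(X,Z) = 0.5184 → H(X|Z) = 0.2173
H(Y,Z) = 0.5184 → H(Y|Z) = 0.2173
H(X,Y,Z) = 0.7095 → H(X,Y|Z) = 0.4084

I(X;Y|Z) = 0.2173 + 0.2173 - 0.4084 = 0.0262 dits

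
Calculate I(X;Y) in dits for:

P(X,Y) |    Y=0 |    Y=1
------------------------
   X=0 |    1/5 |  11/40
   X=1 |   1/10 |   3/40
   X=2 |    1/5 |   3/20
0.0049 dits

Mutual information: I(X;Y) = H(X) + H(Y) - H(X,Y)

Marginals:
P(X) = (19/40, 7/40, 7/20), H(X) = 0.4456 dits
P(Y) = (1/2, 1/2), H(Y) = 0.3010 dits

Joint entropy: H(X,Y) = 0.7417 dits

I(X;Y) = 0.4456 + 0.3010 - 0.7417 = 0.0049 dits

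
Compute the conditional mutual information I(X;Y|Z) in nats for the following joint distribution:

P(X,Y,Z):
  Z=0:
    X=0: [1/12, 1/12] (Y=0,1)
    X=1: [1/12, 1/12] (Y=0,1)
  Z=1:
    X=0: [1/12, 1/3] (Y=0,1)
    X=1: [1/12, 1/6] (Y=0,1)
0.0073 nats

Conditional mutual information: I(X;Y|Z) = H(X|Z) + H(Y|Z) - H(X,Y|Z)

H(Z) = 0.6365
H(X,Z) = 1.3086 → H(X|Z) = 0.6721
H(Y,Z) = 1.2425 → H(Y|Z) = 0.6059
H(X,Y,Z) = 1.9073 → H(X,Y|Z) = 1.2708

I(X;Y|Z) = 0.6721 + 0.6059 - 1.2708 = 0.0073 nats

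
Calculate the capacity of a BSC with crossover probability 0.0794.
0.5999 bits

For a binary symmetric channel (BSC) with error probability p:
Capacity C = 1 - H(p) bits per symbol

where H(p) = -p log₂(p) - (1-p) log₂(1-p) is the binary entropy function.

H(0.0794) = 0.4001 bits
C = 1 - 0.4001 = 0.5999 bits per symbol

This means we can reliably transmit up to 0.5999 bits of information per channel use.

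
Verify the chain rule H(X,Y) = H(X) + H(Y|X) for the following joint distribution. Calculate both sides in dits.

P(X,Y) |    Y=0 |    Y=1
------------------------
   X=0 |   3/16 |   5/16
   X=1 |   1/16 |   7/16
H(X,Y) = 0.5265, H(X) = 0.3010, H(Y|X) = 0.2255 (all in dits)

Chain rule: H(X,Y) = H(X) + H(Y|X)

Left side — joint entropy directly:
H(X,Y) = -Σ p(x,y) log p(x,y) = 0.5265 dits

Right side — compute H(Y|X) from the conditional distributions:
P(X) = (1/2, 1/2), so H(X) = 0.3010 dits
H(Y|X) = Σ_x P(X=x) · H(Y|X=x):
  P(Y|X=0) = (3/8, 5/8), H(Y|X=0) = 0.2873, weight P(X=0) = 1/2
  P(Y|X=1) = (1/8, 7/8), H(Y|X=1) = 0.1636, weight P(X=1) = 1/2
H(Y|X) = 0.2255 dits

H(X) + H(Y|X) = 0.3010 + 0.2255 = 0.5265 dits

Both sides equal 0.5265 dits. ✓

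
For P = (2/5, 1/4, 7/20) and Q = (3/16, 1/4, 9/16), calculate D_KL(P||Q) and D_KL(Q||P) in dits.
D_KL(P||Q) = 0.0595, D_KL(Q||P) = 0.0542

KL divergence is not symmetric: D_KL(P||Q) ≠ D_KL(Q||P) in general.

D_KL(P||Q) = 0.0595 dits
D_KL(Q||P) = 0.0542 dits

No, they are not equal!

This asymmetry is why KL divergence is not a true distance metric.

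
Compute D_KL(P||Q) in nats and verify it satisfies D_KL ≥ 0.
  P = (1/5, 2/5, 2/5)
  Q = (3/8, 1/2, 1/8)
0.2503 nats

KL divergence satisfies the Gibbs inequality: D_KL(P||Q) ≥ 0 for all distributions P, Q.

D_KL(P||Q) = Σ p(x) log(p(x)/q(x))
Term by term:
  x=0: 1/5 × log_e[(1/5)/(3/8)] = -0.1257
  x=1: 2/5 × log_e[(2/5)/(1/2)] = -0.0893
  x=2: 2/5 × log_e[(2/5)/(1/8)] = 0.4653
D_KL(P||Q) = 0.2503 nats

D_KL(P||Q) = 0.2503 ≥ 0 ✓

This non-negativity is a fundamental property: relative entropy cannot be negative because it measures how different Q is from P.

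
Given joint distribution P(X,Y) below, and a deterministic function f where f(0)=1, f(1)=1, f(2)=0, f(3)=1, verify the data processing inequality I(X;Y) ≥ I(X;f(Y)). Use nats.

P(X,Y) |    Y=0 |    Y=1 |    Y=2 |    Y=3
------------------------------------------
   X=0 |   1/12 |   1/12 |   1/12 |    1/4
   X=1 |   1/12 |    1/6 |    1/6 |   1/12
I(X;Y) = 0.0719, I(X;f(Y)) = 0.0188, inequality holds: 0.0719 ≥ 0.0188

Data Processing Inequality: For any Markov chain X → Y → Z, we have I(X;Y) ≥ I(X;Z).

Here Z = f(Y) is a deterministic function of Y, forming X → Y → Z.

Original I(X;Y) = 0.0719 nats

After applying f:
P(X,Z) where Z=f(Y):
- P(X,Z=0) = P(X,Y=2)
- P(X,Z=1) = P(X,Y=0) + P(X,Y=1) + P(X,Y=3)

I(X;Z) = I(X;f(Y)) = 0.0188 nats

Verification: 0.0719 ≥ 0.0188 ✓

Information cannot be created by processing; the function f can only lose information about X.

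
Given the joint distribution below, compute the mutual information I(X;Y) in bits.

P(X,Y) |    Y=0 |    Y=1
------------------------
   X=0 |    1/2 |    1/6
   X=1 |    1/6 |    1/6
0.0441 bits

Mutual information: I(X;Y) = H(X) + H(Y) - H(X,Y)

Marginals:
P(X) = (2/3, 1/3), H(X) = 0.9183 bits
P(Y) = (2/3, 1/3), H(Y) = 0.9183 bits

Joint entropy: H(X,Y) = 1.7925 bits

I(X;Y) = 0.9183 + 0.9183 - 1.7925 = 0.0441 bits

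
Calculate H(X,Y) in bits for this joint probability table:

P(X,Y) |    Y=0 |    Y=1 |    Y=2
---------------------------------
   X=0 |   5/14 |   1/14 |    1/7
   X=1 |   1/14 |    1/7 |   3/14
2.3527 bits

Joint entropy is H(X,Y) = -Σ_{x,y} p(x,y) log p(x,y).

Summing over all non-zero entries:
H(X,Y) = -[5/14·log_2(5/14) + 1/14·log_2(1/14) + 1/7·log_2(1/7) + 1/14·log_2(1/14) + 1/7·log_2(1/7) + 3/14·log_2(3/14)]
H(X,Y) = 2.3527 bits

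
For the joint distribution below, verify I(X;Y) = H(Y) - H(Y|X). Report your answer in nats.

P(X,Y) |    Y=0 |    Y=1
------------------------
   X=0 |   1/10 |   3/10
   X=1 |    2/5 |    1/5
I(X;Y) = 0.0863 nats

Mutual information has multiple equivalent forms:
- I(X;Y) = H(X) - H(X|Y)
- I(X;Y) = H(Y) - H(Y|X)
- I(X;Y) = H(X) + H(Y) - H(X,Y)

Computing all quantities:
H(X) = 0.6730, H(Y) = 0.6931, H(X,Y) = 1.2799
H(X|Y) = 0.5867, H(Y|X) = 0.6068

Verification:
H(X) - H(X|Y) = 0.6730 - 0.5867 = 0.0863
H(Y) - H(Y|X) = 0.6931 - 0.6068 = 0.0863
H(X) + H(Y) - H(X,Y) = 0.6730 + 0.6931 - 1.2799 = 0.0863

All forms give I(X;Y) = 0.0863 nats. ✓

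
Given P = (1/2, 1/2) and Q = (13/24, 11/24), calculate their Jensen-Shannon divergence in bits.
0.0013 bits

Jensen-Shannon divergence is:
JSD(P||Q) = 0.5 × D_KL(P||M) + 0.5 × D_KL(Q||M)
where M = 0.5 × (P + Q) is the mixture distribution.

M = 0.5 × (1/2, 1/2) + 0.5 × (13/24, 11/24) = (0.520833, 0.479167)

D_KL(P||M) = 0.0013 bits
D_KL(Q||M) = 0.0013 bits

JSD(P||Q) = 0.5 × 0.0013 + 0.5 × 0.0013 = 0.0013 bits

Unlike KL divergence, JSD is symmetric and bounded: 0 ≤ JSD ≤ log(2).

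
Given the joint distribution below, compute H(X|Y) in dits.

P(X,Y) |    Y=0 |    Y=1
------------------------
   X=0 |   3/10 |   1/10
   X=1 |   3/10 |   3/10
0.2783 dits

Using the chain rule: H(X|Y) = H(X,Y) - H(Y)

First, compute H(X,Y) = 0.5706 dits

Marginal P(Y) = (3/5, 2/5)
H(Y) = 0.2923 dits

H(X|Y) = H(X,Y) - H(Y) = 0.5706 - 0.2923 = 0.2783 dits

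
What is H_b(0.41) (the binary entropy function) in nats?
0.6769 nats

The binary entropy function is:
H(p) = -p log(p) - (1-p) log(1-p)

H(0.41) = -0.41 × log_e(0.41) - 0.59 × log_e(0.59)
H(0.41) = 0.6769 nats

Note: Binary entropy is maximized at p=0.5 (H=1 bit) and minimized at p=0 or p=1 (H=0).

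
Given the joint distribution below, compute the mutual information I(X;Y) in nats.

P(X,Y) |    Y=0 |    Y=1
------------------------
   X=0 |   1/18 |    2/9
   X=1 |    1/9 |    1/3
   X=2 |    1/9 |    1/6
0.0150 nats

Mutual information: I(X;Y) = H(X) + H(Y) - H(X,Y)

Marginals:
P(X) = (5/18, 4/9, 5/18), H(X) = 1.0720 nats
P(Y) = (5/18, 13/18), H(Y) = 0.5908 nats

Joint entropy: H(X,Y) = 1.6479 nats

I(X;Y) = 1.0720 + 0.5908 - 1.6479 = 0.0150 nats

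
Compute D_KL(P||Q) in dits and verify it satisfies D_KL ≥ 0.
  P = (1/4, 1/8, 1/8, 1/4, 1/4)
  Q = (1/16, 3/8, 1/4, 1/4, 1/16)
0.2038 dits

KL divergence satisfies the Gibbs inequality: D_KL(P||Q) ≥ 0 for all distributions P, Q.

D_KL(P||Q) = Σ p(x) log(p(x)/q(x))
Term by term:
  x=0: 1/4 × log_10[(1/4)/(1/16)] = 0.1505
  x=1: 1/8 × log_10[(1/8)/(3/8)] = -0.0596
  x=2: 1/8 × log_10[(1/8)/(1/4)] = -0.0376
  x=3: 1/4 × log_10[(1/4)/(1/4)] = 0.0000
  x=4: 1/4 × log_10[(1/4)/(1/16)] = 0.1505
D_KL(P||Q) = 0.2038 dits

D_KL(P||Q) = 0.2038 ≥ 0 ✓

This non-negativity is a fundamental property: relative entropy cannot be negative because it measures how different Q is from P.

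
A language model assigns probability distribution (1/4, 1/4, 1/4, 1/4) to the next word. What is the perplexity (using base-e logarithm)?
4.0000

Perplexity is e^H (or exp(H) for natural log).

First, H = -Σ p log p = 1.3863 nats
Perplexity = e^1.3863 = 4.0000

Interpretation: The model's uncertainty is equivalent to choosing uniformly among 4.0 options.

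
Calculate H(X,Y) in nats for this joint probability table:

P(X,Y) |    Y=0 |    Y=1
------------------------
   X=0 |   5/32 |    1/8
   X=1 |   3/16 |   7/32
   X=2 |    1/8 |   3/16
1.7701 nats

Joint entropy is H(X,Y) = -Σ_{x,y} p(x,y) log p(x,y).

Summing over all non-zero entries:
H(X,Y) = -[5/32·log_e(5/32) + 1/8·log_e(1/8) + 3/16·log_e(3/16) + 7/32·log_e(7/32) + 1/8·log_e(1/8) + 3/16·log_e(3/16)]
H(X,Y) = 1.7701 nats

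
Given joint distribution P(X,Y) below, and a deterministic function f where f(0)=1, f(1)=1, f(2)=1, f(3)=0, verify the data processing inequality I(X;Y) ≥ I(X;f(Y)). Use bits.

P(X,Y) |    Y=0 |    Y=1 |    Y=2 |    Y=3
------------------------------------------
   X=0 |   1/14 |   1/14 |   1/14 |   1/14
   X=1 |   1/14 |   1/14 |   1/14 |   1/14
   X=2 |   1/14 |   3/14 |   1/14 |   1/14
I(X;Y) = 0.0481, I(X;f(Y)) = 0.0074, inequality holds: 0.0481 ≥ 0.0074

Data Processing Inequality: For any Markov chain X → Y → Z, we have I(X;Y) ≥ I(X;Z).

Here Z = f(Y) is a deterministic function of Y, forming X → Y → Z.

Original I(X;Y) = 0.0481 bits

After applying f:
P(X,Z) where Z=f(Y):
- P(X,Z=0) = P(X,Y=3)
- P(X,Z=1) = P(X,Y=0) + P(X,Y=1) + P(X,Y=2)

I(X;Z) = I(X;f(Y)) = 0.0074 bits

Verification: 0.0481 ≥ 0.0074 ✓

Information cannot be created by processing; the function f can only lose information about X.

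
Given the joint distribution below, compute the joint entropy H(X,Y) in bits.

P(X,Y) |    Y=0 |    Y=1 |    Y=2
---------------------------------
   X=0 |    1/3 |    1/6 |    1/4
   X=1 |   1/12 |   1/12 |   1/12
2.3554 bits

Joint entropy is H(X,Y) = -Σ_{x,y} p(x,y) log p(x,y).

Summing over all non-zero entries:
H(X,Y) = -[1/3·log_2(1/3) + 1/6·log_2(1/6) + 1/4·log_2(1/4) + 1/12·log_2(1/12) + 1/12·log_2(1/12) + 1/12·log_2(1/12)]
H(X,Y) = 2.3554 bits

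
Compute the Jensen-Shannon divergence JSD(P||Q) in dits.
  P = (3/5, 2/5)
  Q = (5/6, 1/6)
0.0149 dits

Jensen-Shannon divergence is:
JSD(P||Q) = 0.5 × D_KL(P||M) + 0.5 × D_KL(Q||M)
where M = 0.5 × (P + Q) is the mixture distribution.

M = 0.5 × (3/5, 2/5) + 0.5 × (5/6, 1/6) = (0.716667, 0.283333)

D_KL(P||M) = 0.0136 dits
D_KL(Q||M) = 0.0162 dits

JSD(P||Q) = 0.5 × 0.0136 + 0.5 × 0.0162 = 0.0149 dits

Unlike KL divergence, JSD is symmetric and bounded: 0 ≤ JSD ≤ log(2).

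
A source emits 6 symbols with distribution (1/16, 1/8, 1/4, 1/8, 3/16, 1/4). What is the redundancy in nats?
0.0916 nats

Redundancy measures how far a source is from maximum entropy:
R = H_max - H(X)

Maximum entropy for 6 symbols: H_max = log_e(6) = 1.7918 nats
Actual entropy: H(X) = 1.7002 nats
Redundancy: R = 1.7918 - 1.7002 = 0.0916 nats

This redundancy represents potential for compression: the source could be compressed by 0.0916 nats per symbol.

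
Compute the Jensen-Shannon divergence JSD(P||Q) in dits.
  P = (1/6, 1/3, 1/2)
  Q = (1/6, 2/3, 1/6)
0.0312 dits

Jensen-Shannon divergence is:
JSD(P||Q) = 0.5 × D_KL(P||M) + 0.5 × D_KL(Q||M)
where M = 0.5 × (P + Q) is the mixture distribution.

M = 0.5 × (1/6, 1/3, 1/2) + 0.5 × (1/6, 2/3, 1/6) = (1/6, 1/2, 1/3)

D_KL(P||M) = 0.0293 dits
D_KL(Q||M) = 0.0331 dits

JSD(P||Q) = 0.5 × 0.0293 + 0.5 × 0.0331 = 0.0312 dits

Unlike KL divergence, JSD is symmetric and bounded: 0 ≤ JSD ≤ log(2).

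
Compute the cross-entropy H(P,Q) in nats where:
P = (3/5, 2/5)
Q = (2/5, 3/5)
0.7541 nats

Cross-entropy: H(P,Q) = -Σ p(x) log q(x)

Alternatively: H(P,Q) = H(P) + D_KL(P||Q)
H(P) = 0.6730 nats
D_KL(P||Q) = 0.0811 nats

H(P,Q) = 0.6730 + 0.0811 = 0.7541 nats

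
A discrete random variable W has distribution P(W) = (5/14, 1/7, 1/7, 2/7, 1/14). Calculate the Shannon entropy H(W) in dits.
0.6385 dits

Shannon entropy is H(X) = -Σ p(x) log p(x).

For P = (5/14, 1/7, 1/7, 2/7, 1/14):
H = -5/14 × log_10(5/14) -1/7 × log_10(1/7) -1/7 × log_10(1/7) -2/7 × log_10(2/7) -1/14 × log_10(1/14)
H = 0.6385 dits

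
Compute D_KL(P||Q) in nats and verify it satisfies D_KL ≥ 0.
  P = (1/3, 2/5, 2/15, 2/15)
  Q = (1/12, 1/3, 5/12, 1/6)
0.3533 nats

KL divergence satisfies the Gibbs inequality: D_KL(P||Q) ≥ 0 for all distributions P, Q.

D_KL(P||Q) = Σ p(x) log(p(x)/q(x))
Term by term:
  x=0: 1/3 × log_e[(1/3)/(1/12)] = 0.4621
  x=1: 2/5 × log_e[(2/5)/(1/3)] = 0.0729
  x=2: 2/15 × log_e[(2/15)/(5/12)] = -0.1519
  x=3: 2/15 × log_e[(2/15)/(1/6)] = -0.0298
D_KL(P||Q) = 0.3533 nats

D_KL(P||Q) = 0.3533 ≥ 0 ✓

This non-negativity is a fundamental property: relative entropy cannot be negative because it measures how different Q is from P.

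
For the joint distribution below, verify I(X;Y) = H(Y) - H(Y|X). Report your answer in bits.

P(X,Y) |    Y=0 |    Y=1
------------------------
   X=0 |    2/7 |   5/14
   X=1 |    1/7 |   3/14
I(X;Y) = 0.0013 bits

Mutual information has multiple equivalent forms:
- I(X;Y) = H(X) - H(X|Y)
- I(X;Y) = H(Y) - H(Y|X)
- I(X;Y) = H(X) + H(Y) - H(X,Y)

Computing all quantities:
H(X) = 0.9403, H(Y) = 0.9852, H(X,Y) = 1.9242
H(X|Y) = 0.9389, H(Y|X) = 0.9839

Verification:
H(X) - H(X|Y) = 0.9403 - 0.9389 = 0.0013
H(Y) - H(Y|X) = 0.9852 - 0.9839 = 0.0013
H(X) + H(Y) - H(X,Y) = 0.9403 + 0.9852 - 1.9242 = 0.0013

All forms give I(X;Y) = 0.0013 bits. ✓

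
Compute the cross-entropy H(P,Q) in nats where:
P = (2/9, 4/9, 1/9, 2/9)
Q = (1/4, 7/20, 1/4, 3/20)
1.3503 nats

Cross-entropy: H(P,Q) = -Σ p(x) log q(x)

Alternatively: H(P,Q) = H(P) + D_KL(P||Q)
H(P) = 1.2730 nats
D_KL(P||Q) = 0.0772 nats

H(P,Q) = 1.2730 + 0.0772 = 1.3503 nats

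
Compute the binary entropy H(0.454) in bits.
0.9939 bits

The binary entropy function is:
H(p) = -p log(p) - (1-p) log(1-p)

H(0.454) = -0.454 × log_2(0.454) - 0.546 × log_2(0.546)
H(0.454) = 0.9939 bits

Note: Binary entropy is maximized at p=0.5 (H=1 bit) and minimized at p=0 or p=1 (H=0).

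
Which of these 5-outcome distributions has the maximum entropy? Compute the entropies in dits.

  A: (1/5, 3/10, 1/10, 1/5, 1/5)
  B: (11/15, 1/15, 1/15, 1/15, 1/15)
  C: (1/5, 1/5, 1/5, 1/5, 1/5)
C

For a discrete distribution over n outcomes, entropy is maximized by the uniform distribution.

Computing entropies:
H(A) = 0.6762 dits
H(B) = 0.4124 dits
H(C) = 0.6990 dits

The uniform distribution (where all probabilities equal 1/5) achieves the maximum entropy of log_10(5) = 0.6990 dits.

Distribution C has the highest entropy.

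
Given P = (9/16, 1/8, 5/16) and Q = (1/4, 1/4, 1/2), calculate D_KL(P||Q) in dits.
0.0967 dits

KL divergence: D_KL(P||Q) = Σ p(x) log(p(x)/q(x))

Computing term by term:
  x=0: 9/16 × log_10[(9/16)/(1/4)] = 9/16 × 0.3522 = 0.1981
  x=1: 1/8 × log_10[(1/8)/(1/4)] = 1/8 × -0.3010 = -0.0376
  x=2: 5/16 × log_10[(5/16)/(1/2)] = 5/16 × -0.2041 = -0.0638

D_KL(P||Q) = 0.0967 dits

Note: KL divergence is always non-negative and equals 0 iff P = Q.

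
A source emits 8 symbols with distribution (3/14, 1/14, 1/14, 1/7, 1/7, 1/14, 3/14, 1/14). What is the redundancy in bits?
0.1576 bits

Redundancy measures how far a source is from maximum entropy:
R = H_max - H(X)

Maximum entropy for 8 symbols: H_max = log_2(8) = 3.0000 bits
Actual entropy: H(X) = 2.8424 bits
Redundancy: R = 3.0000 - 2.8424 = 0.1576 bits

This redundancy represents potential for compression: the source could be compressed by 0.1576 bits per symbol.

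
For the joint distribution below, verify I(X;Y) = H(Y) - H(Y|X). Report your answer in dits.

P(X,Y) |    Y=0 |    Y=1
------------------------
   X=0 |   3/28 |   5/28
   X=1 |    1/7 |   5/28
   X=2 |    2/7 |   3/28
I(X;Y) = 0.0220 dits

Mutual information has multiple equivalent forms:
- I(X;Y) = H(X) - H(X|Y)
- I(X;Y) = H(Y) - H(Y|X)
- I(X;Y) = H(X) + H(Y) - H(X,Y)

Computing all quantities:
H(X) = 0.4733, H(Y) = 0.2999, H(X,Y) = 0.7513
H(X|Y) = 0.4513, H(Y|X) = 0.2780

Verification:
H(X) - H(X|Y) = 0.4733 - 0.4513 = 0.0220
H(Y) - H(Y|X) = 0.2999 - 0.2780 = 0.0220
H(X) + H(Y) - H(X,Y) = 0.4733 + 0.2999 - 0.7513 = 0.0220

All forms give I(X;Y) = 0.0220 dits. ✓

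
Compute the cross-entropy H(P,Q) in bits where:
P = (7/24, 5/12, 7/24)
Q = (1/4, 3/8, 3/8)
1.5857 bits

Cross-entropy: H(P,Q) = -Σ p(x) log q(x)

Alternatively: H(P,Q) = H(P) + D_KL(P||Q)
H(P) = 1.5632 bits
D_KL(P||Q) = 0.0224 bits

H(P,Q) = 1.5632 + 0.0224 = 1.5857 bits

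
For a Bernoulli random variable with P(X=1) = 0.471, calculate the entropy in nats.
0.6915 nats

The binary entropy function is:
H(p) = -p log(p) - (1-p) log(1-p)

H(0.471) = -0.471 × log_e(0.471) - 0.529 × log_e(0.529)
H(0.471) = 0.6915 nats

Note: Binary entropy is maximized at p=0.5 (H=1 bit) and minimized at p=0 or p=1 (H=0).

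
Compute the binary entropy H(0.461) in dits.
0.2997 dits

The binary entropy function is:
H(p) = -p log(p) - (1-p) log(1-p)

H(0.461) = -0.461 × log_10(0.461) - 0.539 × log_10(0.539)
H(0.461) = 0.2997 dits

Note: Binary entropy is maximized at p=0.5 (H=1 bit) and minimized at p=0 or p=1 (H=0).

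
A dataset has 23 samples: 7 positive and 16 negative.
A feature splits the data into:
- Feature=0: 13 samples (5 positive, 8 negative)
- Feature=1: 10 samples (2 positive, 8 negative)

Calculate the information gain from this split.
0.0294 bits

Information Gain = H(Y) - H(Y|Feature)

Before split:
P(positive) = 7/23 = 0.3043
H(Y) = 0.8865 bits

After split:
Feature=0: H = 0.9612 bits (weight = 13/23)
Feature=1: H = 0.7219 bits (weight = 10/23)
H(Y|Feature) = (13/23)×0.9612 + (10/23)×0.7219 = 0.8572 bits

Information Gain = 0.8865 - 0.8572 = 0.0294 bits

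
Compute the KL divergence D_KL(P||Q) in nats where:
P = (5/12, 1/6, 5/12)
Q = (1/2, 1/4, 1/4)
0.0693 nats

KL divergence: D_KL(P||Q) = Σ p(x) log(p(x)/q(x))

Computing term by term:
  x=0: 5/12 × log_e[(5/12)/(1/2)] = 5/12 × -0.1823 = -0.0760
  x=1: 1/6 × log_e[(1/6)/(1/4)] = 1/6 × -0.4055 = -0.0676
  x=2: 5/12 × log_e[(5/12)/(1/4)] = 5/12 × 0.5108 = 0.2128

D_KL(P||Q) = 0.0693 nats

Note: KL divergence is always non-negative and equals 0 iff P = Q.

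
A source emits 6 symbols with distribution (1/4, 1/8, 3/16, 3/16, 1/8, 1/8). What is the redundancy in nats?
0.0377 nats

Redundancy measures how far a source is from maximum entropy:
R = H_max - H(X)

Maximum entropy for 6 symbols: H_max = log_e(6) = 1.7918 nats
Actual entropy: H(X) = 1.7541 nats
Redundancy: R = 1.7918 - 1.7541 = 0.0377 nats

This redundancy represents potential for compression: the source could be compressed by 0.0377 nats per symbol.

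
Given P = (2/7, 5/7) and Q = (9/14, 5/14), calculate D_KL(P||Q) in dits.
0.1144 dits

KL divergence: D_KL(P||Q) = Σ p(x) log(p(x)/q(x))

Computing term by term:
  x=0: 2/7 × log_10[(2/7)/(9/14)] = 2/7 × -0.3522 = -0.1006
  x=1: 5/7 × log_10[(5/7)/(5/14)] = 5/7 × 0.3010 = 0.2150

D_KL(P||Q) = 0.1144 dits

Note: KL divergence is always non-negative and equals 0 iff P = Q.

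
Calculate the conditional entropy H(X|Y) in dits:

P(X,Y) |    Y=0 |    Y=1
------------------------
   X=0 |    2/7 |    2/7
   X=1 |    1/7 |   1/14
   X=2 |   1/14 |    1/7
0.4151 dits

Using the chain rule: H(X|Y) = H(X,Y) - H(Y)

First, compute H(X,Y) = 0.7161 dits

Marginal P(Y) = (1/2, 1/2)
H(Y) = 0.3010 dits

H(X|Y) = H(X,Y) - H(Y) = 0.7161 - 0.3010 = 0.4151 dits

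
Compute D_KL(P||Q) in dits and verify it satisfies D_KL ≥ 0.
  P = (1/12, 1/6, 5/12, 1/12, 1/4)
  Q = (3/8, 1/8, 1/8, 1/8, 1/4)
0.1696 dits

KL divergence satisfies the Gibbs inequality: D_KL(P||Q) ≥ 0 for all distributions P, Q.

D_KL(P||Q) = Σ p(x) log(p(x)/q(x))
Term by term:
  x=0: 1/12 × log_10[(1/12)/(3/8)] = -0.0544
  x=1: 1/6 × log_10[(1/6)/(1/8)] = 0.0208
  x=2: 5/12 × log_10[(5/12)/(1/8)] = 0.2179
  x=3: 1/12 × log_10[(1/12)/(1/8)] = -0.0147
  x=4: 1/4 × log_10[(1/4)/(1/4)] = 0.0000
D_KL(P||Q) = 0.1696 dits

D_KL(P||Q) = 0.1696 ≥ 0 ✓

This non-negativity is a fundamental property: relative entropy cannot be negative because it measures how different Q is from P.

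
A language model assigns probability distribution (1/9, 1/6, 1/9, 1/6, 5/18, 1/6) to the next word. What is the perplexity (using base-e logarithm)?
5.6972

Perplexity is e^H (or exp(H) for natural log).

First, H = -Σ p log p = 1.7400 nats
Perplexity = e^1.7400 = 5.6972

Interpretation: The model's uncertainty is equivalent to choosing uniformly among 5.7 options.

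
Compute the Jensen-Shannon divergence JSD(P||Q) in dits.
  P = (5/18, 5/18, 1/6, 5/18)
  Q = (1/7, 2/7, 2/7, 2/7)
0.0082 dits

Jensen-Shannon divergence is:
JSD(P||Q) = 0.5 × D_KL(P||M) + 0.5 × D_KL(Q||M)
where M = 0.5 × (P + Q) is the mixture distribution.

M = 0.5 × (5/18, 5/18, 1/6, 5/18) + 0.5 × (1/7, 2/7, 2/7, 2/7) = (0.210317, 0.281746, 0.22619, 0.281746)

D_KL(P||M) = 0.0080 dits
D_KL(Q||M) = 0.0085 dits

JSD(P||Q) = 0.5 × 0.0080 + 0.5 × 0.0085 = 0.0082 dits

Unlike KL divergence, JSD is symmetric and bounded: 0 ≤ JSD ≤ log(2).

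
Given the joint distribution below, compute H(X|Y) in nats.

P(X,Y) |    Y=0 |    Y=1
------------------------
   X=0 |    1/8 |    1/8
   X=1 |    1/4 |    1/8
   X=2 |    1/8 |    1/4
1.0397 nats

Using the chain rule: H(X|Y) = H(X,Y) - H(Y)

First, compute H(X,Y) = 1.7329 nats

Marginal P(Y) = (1/2, 1/2)
H(Y) = 0.6931 nats

H(X|Y) = H(X,Y) - H(Y) = 1.7329 - 0.6931 = 1.0397 nats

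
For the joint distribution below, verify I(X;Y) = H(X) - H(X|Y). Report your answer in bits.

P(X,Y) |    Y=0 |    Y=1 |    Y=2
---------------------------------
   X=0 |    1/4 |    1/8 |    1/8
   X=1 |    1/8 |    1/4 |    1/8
I(X;Y) = 0.0613 bits

Mutual information has multiple equivalent forms:
- I(X;Y) = H(X) - H(X|Y)
- I(X;Y) = H(Y) - H(Y|X)
- I(X;Y) = H(X) + H(Y) - H(X,Y)

Computing all quantities:
H(X) = 1.0000, H(Y) = 1.5613, H(X,Y) = 2.5000
H(X|Y) = 0.9387, H(Y|X) = 1.5000

Verification:
H(X) - H(X|Y) = 1.0000 - 0.9387 = 0.0613
H(Y) - H(Y|X) = 1.5613 - 1.5000 = 0.0613
H(X) + H(Y) - H(X,Y) = 1.0000 + 1.5613 - 2.5000 = 0.0613

All forms give I(X;Y) = 0.0613 bits. ✓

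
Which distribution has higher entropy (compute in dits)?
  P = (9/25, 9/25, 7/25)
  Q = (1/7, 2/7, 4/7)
P

Computing entropies in dits:
H(P) = 0.4743
H(Q) = 0.4151

Distribution P has higher entropy.

Intuition: The distribution closer to uniform (more spread out) has higher entropy.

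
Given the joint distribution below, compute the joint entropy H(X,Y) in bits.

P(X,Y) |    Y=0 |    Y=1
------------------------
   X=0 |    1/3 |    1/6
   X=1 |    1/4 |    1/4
1.9591 bits

Joint entropy is H(X,Y) = -Σ_{x,y} p(x,y) log p(x,y).

Summing over all non-zero entries:
H(X,Y) = -[1/3·log_2(1/3) + 1/6·log_2(1/6) + 1/4·log_2(1/4) + 1/4·log_2(1/4)]
H(X,Y) = 1.9591 bits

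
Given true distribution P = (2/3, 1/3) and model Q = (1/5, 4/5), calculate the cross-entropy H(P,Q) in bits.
1.6553 bits

Cross-entropy: H(P,Q) = -Σ p(x) log q(x)

Alternatively: H(P,Q) = H(P) + D_KL(P||Q)
H(P) = 0.9183 bits
D_KL(P||Q) = 0.7370 bits

H(P,Q) = 0.9183 + 0.7370 = 1.6553 bits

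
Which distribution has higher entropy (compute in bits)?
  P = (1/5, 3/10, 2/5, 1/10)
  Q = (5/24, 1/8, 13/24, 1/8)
P

Computing entropies in bits:
H(P) = 1.8464
H(Q) = 1.7006

Distribution P has higher entropy.

Intuition: The distribution closer to uniform (more spread out) has higher entropy.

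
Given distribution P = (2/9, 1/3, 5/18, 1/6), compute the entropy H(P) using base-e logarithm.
1.3549 nats

Shannon entropy is H(X) = -Σ p(x) log p(x).

For P = (2/9, 1/3, 5/18, 1/6):
H = -2/9 × log_e(2/9) -1/3 × log_e(1/3) -5/18 × log_e(5/18) -1/6 × log_e(1/6)
H = 1.3549 nats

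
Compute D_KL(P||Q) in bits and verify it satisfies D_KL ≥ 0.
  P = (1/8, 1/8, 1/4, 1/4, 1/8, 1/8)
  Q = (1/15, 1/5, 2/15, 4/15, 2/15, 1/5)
0.1356 bits

KL divergence satisfies the Gibbs inequality: D_KL(P||Q) ≥ 0 for all distributions P, Q.

D_KL(P||Q) = Σ p(x) log(p(x)/q(x))
Term by term:
  x=0: 1/8 × log_2[(1/8)/(1/15)] = 0.1134
  x=1: 1/8 × log_2[(1/8)/(1/5)] = -0.0848
  x=2: 1/4 × log_2[(1/4)/(2/15)] = 0.2267
  x=3: 1/4 × log_2[(1/4)/(4/15)] = -0.0233
  x=4: 1/8 × log_2[(1/8)/(2/15)] = -0.0116
  x=5: 1/8 × log_2[(1/8)/(1/5)] = -0.0848
D_KL(P||Q) = 0.1356 bits

D_KL(P||Q) = 0.1356 ≥ 0 ✓

This non-negativity is a fundamental property: relative entropy cannot be negative because it measures how different Q is from P.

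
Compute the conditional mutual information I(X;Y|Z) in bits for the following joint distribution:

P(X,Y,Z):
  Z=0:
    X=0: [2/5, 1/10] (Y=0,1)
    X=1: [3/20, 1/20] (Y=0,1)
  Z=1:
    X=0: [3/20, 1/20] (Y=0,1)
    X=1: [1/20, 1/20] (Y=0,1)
0.0147 bits

Conditional mutual information: I(X;Y|Z) = H(X|Z) + H(Y|Z) - H(X,Y|Z)

H(Z) = 0.8813
H(X,Z) = 1.7610 → H(X|Z) = 0.8797
H(Y,Z) = 1.6815 → H(Y|Z) = 0.8002
H(X,Y,Z) = 2.5464 → H(X,Y|Z) = 1.6651

I(X;Y|Z) = 0.8797 + 0.8002 - 1.6651 = 0.0147 bits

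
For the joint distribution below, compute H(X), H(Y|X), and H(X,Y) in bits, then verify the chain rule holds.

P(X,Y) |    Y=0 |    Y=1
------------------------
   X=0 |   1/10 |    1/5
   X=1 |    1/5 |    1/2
H(X,Y) = 1.7610, H(X) = 0.8813, H(Y|X) = 0.8797 (all in bits)

Chain rule: H(X,Y) = H(X) + H(Y|X)

Left side — joint entropy directly:
H(X,Y) = -Σ p(x,y) log p(x,y) = 1.7610 bits

Right side — compute H(Y|X) from the conditional distributions:
P(X) = (3/10, 7/10), so H(X) = 0.8813 bits
H(Y|X) = Σ_x P(X=x) · H(Y|X=x):
  P(Y|X=0) = (1/3, 2/3), H(Y|X=0) = 0.9183, weight P(X=0) = 3/10
  P(Y|X=1) = (2/7, 5/7), H(Y|X=1) = 0.8631, weight P(X=1) = 7/10
H(Y|X) = 0.8797 bits

H(X) + H(Y|X) = 0.8813 + 0.8797 = 1.7610 bits

Both sides equal 1.7610 bits. ✓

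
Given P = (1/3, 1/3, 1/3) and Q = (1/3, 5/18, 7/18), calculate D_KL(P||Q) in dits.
0.0041 dits

KL divergence: D_KL(P||Q) = Σ p(x) log(p(x)/q(x))

Computing term by term:
  x=0: 1/3 × log_10[(1/3)/(1/3)] = 1/3 × 0.0000 = 0.0000
  x=1: 1/3 × log_10[(1/3)/(5/18)] = 1/3 × 0.0792 = 0.0264
  x=2: 1/3 × log_10[(1/3)/(7/18)] = 1/3 × -0.0669 = -0.0223

D_KL(P||Q) = 0.0041 dits

Note: KL divergence is always non-negative and equals 0 iff P = Q.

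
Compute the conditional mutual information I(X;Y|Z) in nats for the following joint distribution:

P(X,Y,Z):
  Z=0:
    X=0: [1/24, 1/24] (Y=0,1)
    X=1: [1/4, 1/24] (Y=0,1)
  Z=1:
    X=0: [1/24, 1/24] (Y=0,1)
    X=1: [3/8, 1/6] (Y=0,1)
0.0270 nats

Conditional mutual information: I(X;Y|Z) = H(X|Z) + H(Y|Z) - H(X,Y|Z)

H(Z) = 0.6616
H(X,Z) = 1.1056 → H(X|Z) = 0.4441
H(Y,Z) = 1.2580 → H(Y|Z) = 0.5965
H(X,Y,Z) = 1.6751 → H(X,Y|Z) = 1.0135

I(X;Y|Z) = 0.4441 + 0.5965 - 1.0135 = 0.0270 nats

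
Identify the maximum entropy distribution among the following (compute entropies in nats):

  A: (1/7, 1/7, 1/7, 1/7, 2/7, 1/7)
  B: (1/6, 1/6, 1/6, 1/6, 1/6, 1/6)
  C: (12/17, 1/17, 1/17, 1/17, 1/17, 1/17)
B

For a discrete distribution over n outcomes, entropy is maximized by the uniform distribution.

Computing entropies:
H(A) = 1.7479 nats
H(B) = 1.7918 nats
H(C) = 1.0792 nats

The uniform distribution (where all probabilities equal 1/6) achieves the maximum entropy of log_e(6) = 1.7918 nats.

Distribution B has the highest entropy.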